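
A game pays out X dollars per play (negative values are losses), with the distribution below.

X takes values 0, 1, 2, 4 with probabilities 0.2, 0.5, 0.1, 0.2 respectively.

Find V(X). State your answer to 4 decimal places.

1.8500

E[X] = (0)(0.2) + (1)(0.5) + (2)(0.1) + (4)(0.2) = 1.5
E[X²] = (0)²(0.2) + (1)²(0.5) + (2)²(0.1) + (4)²(0.2) = 4.1
V(X) = E[X²] − (E[X])² = 4.1 − (1.5)² = 1.85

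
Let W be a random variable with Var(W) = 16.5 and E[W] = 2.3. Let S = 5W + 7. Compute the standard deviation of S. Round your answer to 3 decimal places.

Var(5W + 7) = (5)²·16.5 = 412.5
sd(S) = √412.5 ≈ 20.310

20.310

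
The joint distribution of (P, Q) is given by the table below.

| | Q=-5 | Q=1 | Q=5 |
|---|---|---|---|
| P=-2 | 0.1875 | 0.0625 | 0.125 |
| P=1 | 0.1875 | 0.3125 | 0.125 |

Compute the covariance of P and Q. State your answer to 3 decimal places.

0.469

E[P] = -0.125,  E[Q] = -0.25
E[PQ] = 0.5
cov(P,Q) = E[PQ] − E[P]E[Q] = 0.5 − (-0.125)(-0.25) = 0.46875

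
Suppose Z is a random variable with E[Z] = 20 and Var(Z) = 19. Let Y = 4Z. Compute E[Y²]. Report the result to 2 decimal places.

6704.00

E[4Z] = 4·20 = 80
Var(4Z) = (4)²·19 = 304
E[Y²] = Var(Y) + (E[Y])² = 304 + (80)² = 6704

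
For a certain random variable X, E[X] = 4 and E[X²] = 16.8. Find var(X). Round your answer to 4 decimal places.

var(X) = 16.8 − (4)² = 0.8

0.8000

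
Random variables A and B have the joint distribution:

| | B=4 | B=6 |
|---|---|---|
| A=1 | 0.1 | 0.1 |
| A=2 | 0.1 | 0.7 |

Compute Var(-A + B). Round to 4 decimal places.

0.5600

E[A] = 1.8,  E[B] = 5.6,  E[AB] = 10.2
Var(A) = 3.4 − (1.8)² = 0.16;  Var(B) = 32 − (5.6)² = 0.64
cov(A,B) = 10.2 − (1.8)(5.6) = 0.12
Var(-A + B) = (-1)²·0.16 + (1)²·0.64 + 2·(-1)·(1)·0.12 = 0.56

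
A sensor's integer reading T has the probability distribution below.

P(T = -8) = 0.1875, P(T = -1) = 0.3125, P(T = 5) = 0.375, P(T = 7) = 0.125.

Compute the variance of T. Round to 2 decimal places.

E[T] = (-8)(0.1875) + (-1)(0.3125) + (5)(0.375) + (7)(0.125) = 0.9375
E[T²] = (-8)²(0.1875) + (-1)²(0.3125) + (5)²(0.375) + (7)²(0.125) = 27.8125
Var(T) = E[T²] − (E[T])² = 27.8125 − (0.9375)² = 26.93359375

26.93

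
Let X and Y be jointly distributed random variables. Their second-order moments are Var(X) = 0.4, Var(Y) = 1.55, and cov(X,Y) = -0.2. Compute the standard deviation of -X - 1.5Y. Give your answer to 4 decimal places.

Var(-X - 1.5Y) = (-1)²·Var(X) + (-1.5)²·Var(Y) + 2·(-1)·(-1.5)·cov(X,Y)
= 1·0.4 + 2.25·1.55 + 3·-0.2 = 3.2875
SD(-X - 1.5Y) = √3.2875 ≈ 1.8131

1.8131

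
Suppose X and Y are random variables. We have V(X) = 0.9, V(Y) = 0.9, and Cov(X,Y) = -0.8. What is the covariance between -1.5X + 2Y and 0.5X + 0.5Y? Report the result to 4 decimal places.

0.0250

Cov(-1.5X + 2Y, 0.5X + 0.5Y) = (-1.5)(0.5)V(X) + (2)(0.5)V(Y) + [(-1.5)(0.5) + (2)(0.5)]Cov(X,Y)
= -0.75·0.9 + 1·0.9 + 0.25·-0.8 = 0.025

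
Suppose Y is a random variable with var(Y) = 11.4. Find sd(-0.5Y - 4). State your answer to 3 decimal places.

1.688

var(-0.5Y - 4) = (-0.5)²·11.4 = 2.85
sd(-0.5Y - 4) = √2.85 ≈ 1.688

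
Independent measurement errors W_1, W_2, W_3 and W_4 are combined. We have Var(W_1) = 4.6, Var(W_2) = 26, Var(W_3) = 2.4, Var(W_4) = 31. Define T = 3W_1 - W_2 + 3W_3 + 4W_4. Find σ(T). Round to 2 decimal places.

24.19

By independence, Var(T) = (3)²Var(W_1) + (-1)²Var(W_2) + (3)²Var(W_3) + (4)²Var(W_4)
= (3)²·4.6 + (-1)²·26 + (3)²·2.4 + (4)²·31 = 585
σ(T) = √585 ≈ 24.19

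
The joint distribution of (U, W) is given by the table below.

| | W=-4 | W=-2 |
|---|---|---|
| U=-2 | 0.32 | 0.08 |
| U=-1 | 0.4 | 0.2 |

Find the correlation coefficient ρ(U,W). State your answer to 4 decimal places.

0.1455

E[U] = -1.4,  E[W] = -3.44
E[UW] = 4.88
cov(U,W) = E[UW] − E[U]E[W] = 4.88 − (-1.4)(-3.44) = 0.064
Var(U) = 0.24,  Var(W) = 0.8064
ρ = 0.064 / √(0.24·0.8064) ≈ 0.1455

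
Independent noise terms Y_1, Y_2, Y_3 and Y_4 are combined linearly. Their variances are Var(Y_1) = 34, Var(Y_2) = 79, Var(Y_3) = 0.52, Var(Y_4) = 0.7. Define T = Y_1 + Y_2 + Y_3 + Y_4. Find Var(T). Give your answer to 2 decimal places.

114.22

By independence, Var(T) = (1)²Var(Y_1) + (1)²Var(Y_2) + (1)²Var(Y_3) + (1)²Var(Y_4)
= (1)²·34 + (1)²·79 + (1)²·0.52 + (1)²·0.7 = 114.22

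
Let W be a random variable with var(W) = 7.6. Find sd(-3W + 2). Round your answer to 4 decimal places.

var(-3W + 2) = (-3)²·7.6 = 68.4
sd(-3W + 2) = √68.4 ≈ 8.2704

8.2704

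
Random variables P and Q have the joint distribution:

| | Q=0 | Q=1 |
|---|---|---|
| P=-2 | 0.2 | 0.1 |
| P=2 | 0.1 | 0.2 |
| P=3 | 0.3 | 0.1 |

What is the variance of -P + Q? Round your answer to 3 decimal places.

4.760

E[P] = 1.2,  E[Q] = 0.4,  E[PQ] = 0.5
V(P) = 6 − (1.2)² = 4.56;  V(Q) = 0.4 − (0.4)² = 0.24
Cov(P,Q) = 0.5 − (1.2)(0.4) = 0.02
V(-P + Q) = (-1)²·4.56 + (1)²·0.24 + 2·(-1)·(1)·0.02 = 4.76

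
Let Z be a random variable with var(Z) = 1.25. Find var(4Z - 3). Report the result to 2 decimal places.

20.00

var(4Z - 3) = (4)²·var(Z) = 16·1.25 = 20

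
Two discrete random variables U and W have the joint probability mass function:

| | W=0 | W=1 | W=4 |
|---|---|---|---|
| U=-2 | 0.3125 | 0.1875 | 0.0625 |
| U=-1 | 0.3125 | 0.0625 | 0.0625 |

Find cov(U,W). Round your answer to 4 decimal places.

-0.0156

E[U] = -1.5625,  E[W] = 0.75
E[UW] = -1.1875
cov(U,W) = E[UW] − E[U]E[W] = -1.1875 − (-1.5625)(0.75) = -0.015625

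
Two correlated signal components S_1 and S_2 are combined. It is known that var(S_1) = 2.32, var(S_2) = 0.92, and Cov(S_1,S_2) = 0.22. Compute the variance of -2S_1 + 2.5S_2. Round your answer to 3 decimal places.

var(-2S_1 + 2.5S_2) = (-2)²·var(S_1) + (2.5)²·var(S_2) + 2·(-2)·(2.5)·Cov(S_1,S_2)
= 4·2.32 + 6.25·0.92 + -10·0.22 = 12.83

12.830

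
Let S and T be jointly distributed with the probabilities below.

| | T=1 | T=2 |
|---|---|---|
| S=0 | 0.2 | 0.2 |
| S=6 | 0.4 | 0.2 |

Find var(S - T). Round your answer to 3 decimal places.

9.360

E[S] = 3.6,  E[T] = 1.4,  E[ST] = 4.8
var(S) = 21.6 − (3.6)² = 8.64;  var(T) = 2.2 − (1.4)² = 0.24
Cov(S,T) = 4.8 − (3.6)(1.4) = -0.24
var(S - T) = (1)²·8.64 + (-1)²·0.24 + 2·(1)·(-1)·-0.24 = 9.36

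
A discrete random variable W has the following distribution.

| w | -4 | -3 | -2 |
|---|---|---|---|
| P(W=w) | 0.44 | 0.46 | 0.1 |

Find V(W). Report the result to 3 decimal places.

0.424

E[W] = (-4)(0.44) + (-3)(0.46) + (-2)(0.1) = -3.34
E[W²] = (-4)²(0.44) + (-3)²(0.46) + (-2)²(0.1) = 11.58
V(W) = E[W²] − (E[W])² = 11.58 − (-3.34)² = 0.4244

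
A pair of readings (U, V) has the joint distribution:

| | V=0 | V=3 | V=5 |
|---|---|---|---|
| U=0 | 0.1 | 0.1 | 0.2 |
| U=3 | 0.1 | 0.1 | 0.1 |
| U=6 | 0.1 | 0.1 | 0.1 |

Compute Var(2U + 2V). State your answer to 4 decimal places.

E[U] = 2.7,  E[V] = 2.9,  E[UV] = 7.2
Var(U) = 13.5 − (2.7)² = 6.21;  Var(V) = 12.7 − (2.9)² = 4.29
Cov(U,V) = 7.2 − (2.7)(2.9) = -0.63
Var(2U + 2V) = (2)²·6.21 + (2)²·4.29 + 2·(2)·(2)·-0.63 = 36.96

36.9600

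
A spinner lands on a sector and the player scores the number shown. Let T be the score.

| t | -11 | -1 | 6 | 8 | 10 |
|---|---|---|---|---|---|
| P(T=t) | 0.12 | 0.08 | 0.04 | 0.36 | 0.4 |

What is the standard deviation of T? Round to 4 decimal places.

E[T] = (-11)(0.12) + (-1)(0.08) + (6)(0.04) + (8)(0.36) + (10)(0.4) = 5.72
E[T²] = (-11)²(0.12) + (-1)²(0.08) + (6)²(0.04) + (8)²(0.36) + (10)²(0.4) = 79.08
Var(T) = E[T²] − (E[T])² = 79.08 − (5.72)² = 46.3616
SD(T) = √46.3616 ≈ 6.8089

6.8089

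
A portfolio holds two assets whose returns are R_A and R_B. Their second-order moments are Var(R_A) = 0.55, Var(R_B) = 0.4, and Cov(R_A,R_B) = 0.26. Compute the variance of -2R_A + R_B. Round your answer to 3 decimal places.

Var(-2R_A + R_B) = (-2)²·Var(R_A) + (1)²·Var(R_B) + 2·(-2)·(1)·Cov(R_A,R_B)
= 4·0.55 + 1·0.4 + -4·0.26 = 1.56

1.560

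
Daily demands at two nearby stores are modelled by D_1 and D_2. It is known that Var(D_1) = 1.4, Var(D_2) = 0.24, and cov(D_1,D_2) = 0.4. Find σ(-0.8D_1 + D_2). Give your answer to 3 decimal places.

0.704

Var(-0.8D_1 + D_2) = (-0.8)²·Var(D_1) + (1)²·Var(D_2) + 2·(-0.8)·(1)·cov(D_1,D_2)
= 0.64·1.4 + 1·0.24 + -1.6·0.4 = 0.496
σ(-0.8D_1 + D_2) = √0.496 ≈ 0.704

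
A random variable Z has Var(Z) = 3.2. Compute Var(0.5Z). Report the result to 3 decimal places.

0.800

Var(0.5Z) = (0.5)²·Var(Z) = 0.25·3.2 = 0.8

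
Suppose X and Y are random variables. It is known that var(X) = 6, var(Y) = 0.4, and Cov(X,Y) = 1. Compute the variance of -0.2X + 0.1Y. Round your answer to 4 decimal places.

0.2040

var(-0.2X + 0.1Y) = (-0.2)²·var(X) + (0.1)²·var(Y) + 2·(-0.2)·(0.1)·Cov(X,Y)
= 0.04·6 + 0.01·0.4 + -0.04·1 = 0.204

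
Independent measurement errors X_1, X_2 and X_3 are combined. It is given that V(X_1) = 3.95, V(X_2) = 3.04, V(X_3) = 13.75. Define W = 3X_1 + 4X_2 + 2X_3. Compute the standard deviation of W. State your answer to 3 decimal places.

By independence, V(W) = (3)²V(X_1) + (4)²V(X_2) + (2)²V(X_3)
= (3)²·3.95 + (4)²·3.04 + (2)²·13.75 = 139.19
SD(W) = √139.19 ≈ 11.798

11.798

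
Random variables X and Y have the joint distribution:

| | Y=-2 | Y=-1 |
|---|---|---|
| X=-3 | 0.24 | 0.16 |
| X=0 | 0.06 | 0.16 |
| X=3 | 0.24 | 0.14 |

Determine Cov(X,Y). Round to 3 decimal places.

-0.032

E[X] = -0.06,  E[Y] = -1.54
E[XY] = 0.06
Cov(X,Y) = E[XY] − E[X]E[Y] = 0.06 − (-0.06)(-1.54) = -0.0324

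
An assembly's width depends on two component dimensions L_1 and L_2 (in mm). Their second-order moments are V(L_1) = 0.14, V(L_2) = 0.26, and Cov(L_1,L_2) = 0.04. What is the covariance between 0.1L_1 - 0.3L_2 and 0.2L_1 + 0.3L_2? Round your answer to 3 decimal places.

-0.022

Cov(0.1L_1 - 0.3L_2, 0.2L_1 + 0.3L_2) = (0.1)(0.2)V(L_1) + (-0.3)(0.3)V(L_2) + [(0.1)(0.3) + (-0.3)(0.2)]Cov(L_1,L_2)
= 0.02·0.14 + -0.09·0.26 + -0.03·0.04 = -0.0218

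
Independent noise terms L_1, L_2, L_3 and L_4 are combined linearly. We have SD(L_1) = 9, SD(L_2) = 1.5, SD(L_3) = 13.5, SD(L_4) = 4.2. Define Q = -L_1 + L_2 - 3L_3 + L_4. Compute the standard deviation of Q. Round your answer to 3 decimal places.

V(L_1) = 81, V(L_2) = 2.25, V(L_3) = 182.25, V(L_4) = 17.64
By independence, V(Q) = (-1)²V(L_1) + (1)²V(L_2) + (-3)²V(L_3) + (1)²V(L_4)
= (-1)²·81 + (1)²·2.25 + (-3)²·182.25 + (1)²·17.64 = 1741.14
SD(Q) = √1741.14 ≈ 41.727

41.727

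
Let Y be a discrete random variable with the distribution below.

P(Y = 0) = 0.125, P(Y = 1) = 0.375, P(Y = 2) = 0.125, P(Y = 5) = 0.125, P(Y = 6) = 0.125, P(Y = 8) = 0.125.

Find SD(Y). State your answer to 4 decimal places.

E[Y] = (0)(0.125) + (1)(0.375) + (2)(0.125) + (5)(0.125) + (6)(0.125) + (8)(0.125) = 3
E[Y²] = (0)²(0.125) + (1)²(0.375) + (2)²(0.125) + (5)²(0.125) + (6)²(0.125) + (8)²(0.125) = 16.5
Var(Y) = E[Y²] − (E[Y])² = 16.5 − (3)² = 7.5
SD(Y) = √7.5 ≈ 2.7386

2.7386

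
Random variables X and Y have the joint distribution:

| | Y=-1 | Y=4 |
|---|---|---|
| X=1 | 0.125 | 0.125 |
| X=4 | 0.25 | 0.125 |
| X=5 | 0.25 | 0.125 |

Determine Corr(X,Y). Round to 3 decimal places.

E[X] = 3.625,  E[Y] = 0.875
E[XY] = 2.625
Cov(X,Y) = E[XY] − E[X]E[Y] = 2.625 − (3.625)(0.875) = -0.546875
V(X) = 2.484375,  V(Y) = 5.859375
ρ = -0.546875 / √(2.484375·5.859375) ≈ -0.143

-0.143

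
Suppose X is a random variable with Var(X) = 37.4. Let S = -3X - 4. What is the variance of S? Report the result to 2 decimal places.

Var(-3X - 4) = (-3)²·Var(X) = 9·37.4 = 336.6

336.60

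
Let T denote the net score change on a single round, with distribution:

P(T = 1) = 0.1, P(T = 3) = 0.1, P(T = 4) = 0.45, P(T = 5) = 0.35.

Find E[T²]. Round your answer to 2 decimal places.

16.95

E[T²] = (1)²(0.1) + (3)²(0.1) + (4)²(0.45) + (5)²(0.35) = 16.95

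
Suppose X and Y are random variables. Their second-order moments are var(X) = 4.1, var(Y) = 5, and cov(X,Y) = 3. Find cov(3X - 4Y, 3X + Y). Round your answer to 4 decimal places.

cov(3X - 4Y, 3X + Y) = (3)(3)var(X) + (-4)(1)var(Y) + [(3)(1) + (-4)(3)]cov(X,Y)
= 9·4.1 + -4·5 + -9·3 = -10.1

-10.1000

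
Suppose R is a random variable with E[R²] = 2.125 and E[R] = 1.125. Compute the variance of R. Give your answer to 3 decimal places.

0.859

Var(R) = 2.125 − (1.125)² = 0.859375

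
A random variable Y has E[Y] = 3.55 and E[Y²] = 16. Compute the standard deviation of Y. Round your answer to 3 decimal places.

Var(Y) = 16 − (3.55)² = 3.3975
σ(Y) = √3.3975 ≈ 1.843

1.843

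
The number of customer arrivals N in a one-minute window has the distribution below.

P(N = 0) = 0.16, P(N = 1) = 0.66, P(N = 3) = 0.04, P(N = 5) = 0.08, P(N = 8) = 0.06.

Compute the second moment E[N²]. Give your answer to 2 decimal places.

E[N²] = (0)²(0.16) + (1)²(0.66) + (3)²(0.04) + (5)²(0.08) + (8)²(0.06) = 6.86

6.86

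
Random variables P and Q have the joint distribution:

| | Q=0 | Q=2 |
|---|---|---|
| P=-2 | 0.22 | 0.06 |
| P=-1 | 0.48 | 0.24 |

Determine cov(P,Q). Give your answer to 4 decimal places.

0.0480

E[P] = -1.28,  E[Q] = 0.6
E[PQ] = -0.72
cov(P,Q) = E[PQ] − E[P]E[Q] = -0.72 − (-1.28)(0.6) = 0.048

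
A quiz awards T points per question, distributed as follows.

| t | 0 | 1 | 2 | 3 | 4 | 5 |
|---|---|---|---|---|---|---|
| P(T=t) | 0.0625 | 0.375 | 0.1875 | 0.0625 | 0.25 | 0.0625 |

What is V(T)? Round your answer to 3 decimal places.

2.188

E[T] = (0)(0.0625) + (1)(0.375) + (2)(0.1875) + (3)(0.0625) + (4)(0.25) + (5)(0.0625) = 2.25
E[T²] = (0)²(0.0625) + (1)²(0.375) + (2)²(0.1875) + (3)²(0.0625) + (4)²(0.25) + (5)²(0.0625) = 7.25
V(T) = E[T²] − (E[T])² = 7.25 − (2.25)² = 2.1875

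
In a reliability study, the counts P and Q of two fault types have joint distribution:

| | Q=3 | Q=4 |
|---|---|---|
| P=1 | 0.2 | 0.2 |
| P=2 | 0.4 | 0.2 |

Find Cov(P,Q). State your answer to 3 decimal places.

-0.040

E[P] = 1.6,  E[Q] = 3.4
E[PQ] = 5.4
Cov(P,Q) = E[PQ] − E[P]E[Q] = 5.4 − (1.6)(3.4) = -0.04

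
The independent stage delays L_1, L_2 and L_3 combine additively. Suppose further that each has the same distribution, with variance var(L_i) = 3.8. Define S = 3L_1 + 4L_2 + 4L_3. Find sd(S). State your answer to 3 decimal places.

By independence, var(S) = (3)²var(L_1) + (4)²var(L_2) + (4)²var(L_3)
= (3)²·3.8 + (4)²·3.8 + (4)²·3.8 = 155.8
sd(S) = √155.8 ≈ 12.482

12.482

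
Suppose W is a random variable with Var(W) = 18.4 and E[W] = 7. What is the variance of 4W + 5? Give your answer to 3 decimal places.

294.400

Var(4W + 5) = (4)²·Var(W) = 16·18.4 = 294.4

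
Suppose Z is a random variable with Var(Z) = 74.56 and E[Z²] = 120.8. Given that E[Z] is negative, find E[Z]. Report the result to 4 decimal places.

-6.8000

(E[Z])² = E[Z²] − Var(Z) = 120.8 − 74.56 = 46.24
E[Z] = −√46.24 = -6.8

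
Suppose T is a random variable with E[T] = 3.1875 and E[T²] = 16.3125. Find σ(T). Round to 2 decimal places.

Var(T) = 16.3125 − (3.1875)² = 6.15234375
σ(T) = √6.15234375 ≈ 2.48

2.48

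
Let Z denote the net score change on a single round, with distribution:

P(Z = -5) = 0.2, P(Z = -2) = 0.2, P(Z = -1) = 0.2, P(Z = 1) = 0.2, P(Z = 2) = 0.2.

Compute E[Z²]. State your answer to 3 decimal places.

7.000

E[Z²] = (-5)²(0.2) + (-2)²(0.2) + (-1)²(0.2) + (1)²(0.2) + (2)²(0.2) = 7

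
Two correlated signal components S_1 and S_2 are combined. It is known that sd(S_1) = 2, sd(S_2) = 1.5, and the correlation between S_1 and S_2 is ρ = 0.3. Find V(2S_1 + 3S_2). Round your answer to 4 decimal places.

47.0500

V(S_1) = (2)² = 4;  V(S_2) = (1.5)² = 2.25
cov(S_1,S_2) = ρ·sd(S_1)·sd(S_2) = 0.3·2·1.5 = 0.9
V(2S_1 + 3S_2) = (2)²·V(S_1) + (3)²·V(S_2) + 2·(2)·(3)·cov(S_1,S_2)
= 4·4 + 9·2.25 + 12·0.9 = 47.05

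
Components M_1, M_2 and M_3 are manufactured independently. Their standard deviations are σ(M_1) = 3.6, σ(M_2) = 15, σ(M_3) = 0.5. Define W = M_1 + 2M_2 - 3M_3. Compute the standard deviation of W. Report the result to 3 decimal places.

Var(M_1) = 12.96, Var(M_2) = 225, Var(M_3) = 0.25
By independence, Var(W) = (1)²Var(M_1) + (2)²Var(M_2) + (-3)²Var(M_3)
= (1)²·12.96 + (2)²·225 + (-3)²·0.25 = 915.21
σ(W) = √915.21 ≈ 30.252

30.252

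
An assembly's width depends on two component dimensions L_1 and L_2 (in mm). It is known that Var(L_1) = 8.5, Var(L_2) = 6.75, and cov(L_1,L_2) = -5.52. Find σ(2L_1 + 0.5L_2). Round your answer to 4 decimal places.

Var(2L_1 + 0.5L_2) = (2)²·Var(L_1) + (0.5)²·Var(L_2) + 2·(2)·(0.5)·cov(L_1,L_2)
= 4·8.5 + 0.25·6.75 + 2·-5.52 = 24.6475
σ(2L_1 + 0.5L_2) = √24.6475 ≈ 4.9646

4.9646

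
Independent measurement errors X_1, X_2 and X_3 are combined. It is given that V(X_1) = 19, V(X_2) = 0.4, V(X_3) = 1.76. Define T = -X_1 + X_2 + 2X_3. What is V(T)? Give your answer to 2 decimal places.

26.44

By independence, V(T) = (-1)²V(X_1) + (1)²V(X_2) + (2)²V(X_3)
= (-1)²·19 + (1)²·0.4 + (2)²·1.76 = 26.44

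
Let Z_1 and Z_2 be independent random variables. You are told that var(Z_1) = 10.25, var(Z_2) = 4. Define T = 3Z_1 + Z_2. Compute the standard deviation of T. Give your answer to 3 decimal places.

By independence, var(T) = (3)²var(Z_1) + (1)²var(Z_2)
= (3)²·10.25 + (1)²·4 = 96.25
σ(T) = √96.25 ≈ 9.811

9.811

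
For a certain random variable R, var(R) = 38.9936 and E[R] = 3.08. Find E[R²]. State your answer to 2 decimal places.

48.48

E[R²] = var(R) + (E[R])² = 38.9936 + (3.08)² = 48.48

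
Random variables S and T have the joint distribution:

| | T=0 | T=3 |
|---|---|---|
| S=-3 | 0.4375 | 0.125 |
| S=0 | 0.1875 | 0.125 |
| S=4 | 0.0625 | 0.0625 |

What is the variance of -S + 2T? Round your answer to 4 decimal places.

E[S] = -1.1875,  E[T] = 0.9375,  E[ST] = -0.375
V(S) = 7.0625 − (-1.1875)² = 5.65234375;  V(T) = 2.8125 − (0.9375)² = 1.93359375
cov(S,T) = -0.375 − (-1.1875)(0.9375) = 0.73828125
V(-S + 2T) = (-1)²·5.65234375 + (2)²·1.93359375 + 2·(-1)·(2)·0.73828125 = 10.43359375

10.4336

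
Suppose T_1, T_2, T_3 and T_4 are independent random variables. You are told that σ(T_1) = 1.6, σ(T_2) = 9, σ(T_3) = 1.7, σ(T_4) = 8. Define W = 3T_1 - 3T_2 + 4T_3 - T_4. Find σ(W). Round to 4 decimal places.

29.3646

Var(T_1) = 2.56, Var(T_2) = 81, Var(T_3) = 2.89, Var(T_4) = 64
By independence, Var(W) = (3)²Var(T_1) + (-3)²Var(T_2) + (4)²Var(T_3) + (-1)²Var(T_4)
= (3)²·2.56 + (-3)²·81 + (4)²·2.89 + (-1)²·64 = 862.28
σ(W) = √862.28 ≈ 29.3646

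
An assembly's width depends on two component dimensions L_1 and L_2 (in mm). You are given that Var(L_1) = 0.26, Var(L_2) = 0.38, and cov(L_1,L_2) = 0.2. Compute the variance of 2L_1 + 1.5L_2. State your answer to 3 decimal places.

3.095

Var(2L_1 + 1.5L_2) = (2)²·Var(L_1) + (1.5)²·Var(L_2) + 2·(2)·(1.5)·cov(L_1,L_2)
= 4·0.26 + 2.25·0.38 + 6·0.2 = 3.095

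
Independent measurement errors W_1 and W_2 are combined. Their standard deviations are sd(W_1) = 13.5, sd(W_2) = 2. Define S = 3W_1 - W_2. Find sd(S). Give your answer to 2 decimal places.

Var(W_1) = 182.25, Var(W_2) = 4
By independence, Var(S) = (3)²Var(W_1) + (-1)²Var(W_2)
= (3)²·182.25 + (-1)²·4 = 1644.25
sd(S) = √1644.25 ≈ 40.55

40.55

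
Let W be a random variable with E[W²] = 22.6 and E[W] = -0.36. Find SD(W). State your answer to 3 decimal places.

4.740

Var(W) = 22.6 − (-0.36)² = 22.4704
SD(W) = √22.4704 ≈ 4.740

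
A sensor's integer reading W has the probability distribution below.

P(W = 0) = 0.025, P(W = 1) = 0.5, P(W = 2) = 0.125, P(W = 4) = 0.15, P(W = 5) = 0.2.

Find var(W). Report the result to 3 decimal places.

2.878

E[W] = (0)(0.025) + (1)(0.5) + (2)(0.125) + (4)(0.15) + (5)(0.2) = 2.35
E[W²] = (0)²(0.025) + (1)²(0.5) + (2)²(0.125) + (4)²(0.15) + (5)²(0.2) = 8.4
var(W) = E[W²] − (E[W])² = 8.4 − (2.35)² = 2.8775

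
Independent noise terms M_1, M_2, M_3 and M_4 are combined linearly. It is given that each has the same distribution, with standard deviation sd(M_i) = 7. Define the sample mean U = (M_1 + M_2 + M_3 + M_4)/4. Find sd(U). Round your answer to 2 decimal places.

3.50

Var(M_i) = (7)² = 49
By independence, Var(U) = (0.25)²Var(M_1) + (0.25)²Var(M_2) + (0.25)²Var(M_3) + (0.25)²Var(M_4)
= (0.25)²·49 + (0.25)²·49 + (0.25)²·49 + (0.25)²·49 = 12.25
sd(U) = √12.25 ≈ 3.50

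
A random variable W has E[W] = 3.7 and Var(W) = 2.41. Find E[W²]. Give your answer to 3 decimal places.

16.100

E[W²] = Var(W) + (E[W])² = 2.41 + (3.7)² = 16.1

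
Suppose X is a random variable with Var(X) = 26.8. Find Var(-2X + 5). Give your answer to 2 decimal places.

107.20

Var(-2X + 5) = (-2)²·Var(X) = 4·26.8 = 107.2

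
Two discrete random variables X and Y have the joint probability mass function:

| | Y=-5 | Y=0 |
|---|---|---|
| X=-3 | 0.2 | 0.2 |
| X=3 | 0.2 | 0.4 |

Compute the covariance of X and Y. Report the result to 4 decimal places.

1.2000

E[X] = 0.6,  E[Y] = -2
E[XY] = 0
cov(X,Y) = E[XY] − E[X]E[Y] = 0 − (0.6)(-2) = 1.2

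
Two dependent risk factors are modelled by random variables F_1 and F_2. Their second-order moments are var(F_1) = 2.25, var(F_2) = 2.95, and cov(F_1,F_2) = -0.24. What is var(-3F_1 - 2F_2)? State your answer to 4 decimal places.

29.1700

var(-3F_1 - 2F_2) = (-3)²·var(F_1) + (-2)²·var(F_2) + 2·(-3)·(-2)·cov(F_1,F_2)
= 9·2.25 + 4·2.95 + 12·-0.24 = 29.17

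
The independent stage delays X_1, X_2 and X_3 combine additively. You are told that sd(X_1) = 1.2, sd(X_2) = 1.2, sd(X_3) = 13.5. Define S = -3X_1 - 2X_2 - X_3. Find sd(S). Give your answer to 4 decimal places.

V(X_1) = 1.44, V(X_2) = 1.44, V(X_3) = 182.25
By independence, V(S) = (-3)²V(X_1) + (-2)²V(X_2) + (-1)²V(X_3)
= (-3)²·1.44 + (-2)²·1.44 + (-1)²·182.25 = 200.97
sd(S) = √200.97 ≈ 14.1764

14.1764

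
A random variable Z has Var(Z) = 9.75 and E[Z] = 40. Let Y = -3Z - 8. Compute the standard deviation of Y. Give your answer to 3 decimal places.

Var(-3Z - 8) = (-3)²·9.75 = 87.75
SD(Y) = √87.75 ≈ 9.367

9.367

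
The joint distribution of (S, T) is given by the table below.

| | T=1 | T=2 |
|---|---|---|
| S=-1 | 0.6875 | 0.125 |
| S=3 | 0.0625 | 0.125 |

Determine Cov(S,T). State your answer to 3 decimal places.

E[S] = -0.25,  E[T] = 1.25
E[ST] = 0
Cov(S,T) = E[ST] − E[S]E[T] = 0 − (-0.25)(1.25) = 0.3125

0.313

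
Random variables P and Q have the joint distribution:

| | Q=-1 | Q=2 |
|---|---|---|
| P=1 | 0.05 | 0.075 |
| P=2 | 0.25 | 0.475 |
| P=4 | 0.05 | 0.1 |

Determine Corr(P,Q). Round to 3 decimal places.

E[P] = 2.175,  E[Q] = 0.95
E[PQ] = 2.1
cov(P,Q) = E[PQ] − E[P]E[Q] = 2.1 − (2.175)(0.95) = 0.03375
V(P) = 0.694375,  V(Q) = 2.0475
ρ = 0.03375 / √(0.694375·2.0475) ≈ 0.028

0.028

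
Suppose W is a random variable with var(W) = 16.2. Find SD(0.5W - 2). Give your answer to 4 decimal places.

2.0125

var(0.5W - 2) = (0.5)²·16.2 = 4.05
SD(0.5W - 2) = √4.05 ≈ 2.0125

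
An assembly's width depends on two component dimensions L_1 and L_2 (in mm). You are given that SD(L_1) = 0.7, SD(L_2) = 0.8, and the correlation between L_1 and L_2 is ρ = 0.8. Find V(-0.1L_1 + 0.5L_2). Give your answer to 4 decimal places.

0.1201

V(L_1) = (0.7)² = 0.49;  V(L_2) = (0.8)² = 0.64
Cov(L_1,L_2) = ρ·SD(L_1)·SD(L_2) = 0.8·0.7·0.8 = 0.448
V(-0.1L_1 + 0.5L_2) = (-0.1)²·V(L_1) + (0.5)²·V(L_2) + 2·(-0.1)·(0.5)·Cov(L_1,L_2)
= 0.01·0.49 + 0.25·0.64 + -0.1·0.448 = 0.1201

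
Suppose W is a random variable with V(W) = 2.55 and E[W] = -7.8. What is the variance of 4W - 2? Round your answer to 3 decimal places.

V(4W - 2) = (4)²·V(W) = 16·2.55 = 40.8

40.800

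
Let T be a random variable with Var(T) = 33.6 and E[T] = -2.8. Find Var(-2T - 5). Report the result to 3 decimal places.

134.400

Var(-2T - 5) = (-2)²·Var(T) = 4·33.6 = 134.4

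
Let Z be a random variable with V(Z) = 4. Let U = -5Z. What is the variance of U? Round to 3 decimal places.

100.000

V(-5Z) = (-5)²·V(Z) = 25·4 = 100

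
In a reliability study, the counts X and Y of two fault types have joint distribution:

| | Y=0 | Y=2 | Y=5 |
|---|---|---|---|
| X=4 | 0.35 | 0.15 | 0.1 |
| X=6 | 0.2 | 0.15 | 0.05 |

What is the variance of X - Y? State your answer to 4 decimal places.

4.0475

E[X] = 4.8,  E[Y] = 1.35,  E[XY] = 6.5
var(X) = 24 − (4.8)² = 0.96;  var(Y) = 4.95 − (1.35)² = 3.1275
Cov(X,Y) = 6.5 − (4.8)(1.35) = 0.02
var(X - Y) = (1)²·0.96 + (-1)²·3.1275 + 2·(1)·(-1)·0.02 = 4.0475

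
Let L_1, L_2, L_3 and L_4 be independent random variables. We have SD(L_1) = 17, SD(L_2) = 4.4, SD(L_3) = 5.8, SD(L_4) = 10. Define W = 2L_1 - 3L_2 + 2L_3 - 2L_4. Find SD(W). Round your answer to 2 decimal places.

43.18

Var(L_1) = 289, Var(L_2) = 19.36, Var(L_3) = 33.64, Var(L_4) = 100
By independence, Var(W) = (2)²Var(L_1) + (-3)²Var(L_2) + (2)²Var(L_3) + (-2)²Var(L_4)
= (2)²·289 + (-3)²·19.36 + (2)²·33.64 + (-2)²·100 = 1864.8
SD(W) = √1864.8 ≈ 43.18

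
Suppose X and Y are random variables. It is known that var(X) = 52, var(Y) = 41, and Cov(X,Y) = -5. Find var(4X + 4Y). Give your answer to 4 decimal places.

var(4X + 4Y) = (4)²·var(X) + (4)²·var(Y) + 2·(4)·(4)·Cov(X,Y)
= 16·52 + 16·41 + 32·-5 = 1328

1328.0000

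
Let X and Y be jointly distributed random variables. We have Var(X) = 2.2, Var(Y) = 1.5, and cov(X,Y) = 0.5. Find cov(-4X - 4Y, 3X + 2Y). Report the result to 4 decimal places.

cov(-4X - 4Y, 3X + 2Y) = (-4)(3)Var(X) + (-4)(2)Var(Y) + [(-4)(2) + (-4)(3)]cov(X,Y)
= -12·2.2 + -8·1.5 + -20·0.5 = -48.4

-48.4000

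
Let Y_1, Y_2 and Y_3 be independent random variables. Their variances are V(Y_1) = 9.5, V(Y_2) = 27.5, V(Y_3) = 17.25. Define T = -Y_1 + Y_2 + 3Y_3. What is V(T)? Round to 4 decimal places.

192.2500

By independence, V(T) = (-1)²V(Y_1) + (1)²V(Y_2) + (3)²V(Y_3)
= (-1)²·9.5 + (1)²·27.5 + (3)²·17.25 = 192.25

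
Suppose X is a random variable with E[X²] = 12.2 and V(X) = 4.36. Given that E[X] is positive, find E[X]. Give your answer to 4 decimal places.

2.8000

(E[X])² = E[X²] − V(X) = 12.2 − 4.36 = 7.84
E[X] = √7.84 = 2.8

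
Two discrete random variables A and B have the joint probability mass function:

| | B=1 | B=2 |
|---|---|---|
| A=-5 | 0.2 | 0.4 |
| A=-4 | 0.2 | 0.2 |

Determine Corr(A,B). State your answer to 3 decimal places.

-0.167

E[A] = -4.6,  E[B] = 1.6
E[AB] = -7.4
Cov(A,B) = E[AB] − E[A]E[B] = -7.4 − (-4.6)(1.6) = -0.04
var(A) = 0.24,  var(B) = 0.24
ρ = -0.04 / √(0.24·0.24) ≈ -0.167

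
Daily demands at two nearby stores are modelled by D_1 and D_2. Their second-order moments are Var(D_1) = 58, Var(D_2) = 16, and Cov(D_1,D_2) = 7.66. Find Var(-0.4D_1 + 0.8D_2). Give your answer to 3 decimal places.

Var(-0.4D_1 + 0.8D_2) = (-0.4)²·Var(D_1) + (0.8)²·Var(D_2) + 2·(-0.4)·(0.8)·Cov(D_1,D_2)
= 0.16·58 + 0.64·16 + -0.64·7.66 = 14.6176

14.618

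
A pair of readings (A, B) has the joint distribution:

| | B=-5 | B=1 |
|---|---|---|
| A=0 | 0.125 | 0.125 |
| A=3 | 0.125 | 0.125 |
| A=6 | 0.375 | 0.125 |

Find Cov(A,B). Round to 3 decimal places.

E[A] = 3.75,  E[B] = -2.75
E[AB] = -12
Cov(A,B) = E[AB] − E[A]E[B] = -12 − (3.75)(-2.75) = -1.6875

-1.688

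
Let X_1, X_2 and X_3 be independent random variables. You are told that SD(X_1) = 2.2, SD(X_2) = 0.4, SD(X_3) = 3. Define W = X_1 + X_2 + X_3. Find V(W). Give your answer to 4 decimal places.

14.0000

V(X_1) = 4.84, V(X_2) = 0.16, V(X_3) = 9
By independence, V(W) = (1)²V(X_1) + (1)²V(X_2) + (1)²V(X_3)
= (1)²·4.84 + (1)²·0.16 + (1)²·9 = 14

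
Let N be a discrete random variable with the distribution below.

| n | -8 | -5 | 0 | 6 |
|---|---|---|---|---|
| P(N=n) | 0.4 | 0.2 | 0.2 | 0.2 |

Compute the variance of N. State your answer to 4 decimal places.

E[N] = (-8)(0.4) + (-5)(0.2) + (0)(0.2) + (6)(0.2) = -3
E[N²] = (-8)²(0.4) + (-5)²(0.2) + (0)²(0.2) + (6)²(0.2) = 37.8
Var(N) = E[N²] − (E[N])² = 37.8 − (-3)² = 28.8

28.8000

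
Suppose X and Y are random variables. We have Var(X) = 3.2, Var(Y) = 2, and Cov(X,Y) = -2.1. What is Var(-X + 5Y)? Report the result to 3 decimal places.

Var(-X + 5Y) = (-1)²·Var(X) + (5)²·Var(Y) + 2·(-1)·(5)·Cov(X,Y)
= 1·3.2 + 25·2 + -10·-2.1 = 74.2

74.200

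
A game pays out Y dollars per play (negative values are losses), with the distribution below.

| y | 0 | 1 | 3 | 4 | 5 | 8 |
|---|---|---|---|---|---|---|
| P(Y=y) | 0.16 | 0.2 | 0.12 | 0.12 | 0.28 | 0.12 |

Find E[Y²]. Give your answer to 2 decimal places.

17.88

E[Y²] = (0)²(0.16) + (1)²(0.2) + (3)²(0.12) + (4)²(0.12) + (5)²(0.28) + (8)²(0.12) = 17.88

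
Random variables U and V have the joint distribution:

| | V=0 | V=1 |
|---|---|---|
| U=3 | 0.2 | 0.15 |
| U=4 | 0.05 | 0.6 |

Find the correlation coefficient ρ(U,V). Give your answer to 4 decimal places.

E[U] = 3.65,  E[V] = 0.75
E[UV] = 2.85
Cov(U,V) = E[UV] − E[U]E[V] = 2.85 − (3.65)(0.75) = 0.1125
Var(U) = 0.2275,  Var(V) = 0.1875
ρ = 0.1125 / √(0.2275·0.1875) ≈ 0.5447

0.5447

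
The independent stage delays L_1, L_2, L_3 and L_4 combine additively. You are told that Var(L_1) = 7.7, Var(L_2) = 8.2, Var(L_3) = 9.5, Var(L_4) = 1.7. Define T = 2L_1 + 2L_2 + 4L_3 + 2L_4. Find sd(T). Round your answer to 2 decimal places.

14.91

By independence, Var(T) = (2)²Var(L_1) + (2)²Var(L_2) + (4)²Var(L_3) + (2)²Var(L_4)
= (2)²·7.7 + (2)²·8.2 + (4)²·9.5 + (2)²·1.7 = 222.4
sd(T) = √222.4 ≈ 14.91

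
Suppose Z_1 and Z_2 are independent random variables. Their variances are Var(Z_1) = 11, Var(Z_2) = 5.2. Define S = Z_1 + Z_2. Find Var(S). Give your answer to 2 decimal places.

By independence, Var(S) = (1)²Var(Z_1) + (1)²Var(Z_2)
= (1)²·11 + (1)²·5.2 = 16.2

16.20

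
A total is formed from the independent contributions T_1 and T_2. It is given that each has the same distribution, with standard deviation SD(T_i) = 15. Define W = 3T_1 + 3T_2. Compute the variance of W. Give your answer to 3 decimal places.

4050.000

var(T_i) = (15)² = 225
By independence, var(W) = (3)²var(T_1) + (3)²var(T_2)
= (3)²·225 + (3)²·225 = 4050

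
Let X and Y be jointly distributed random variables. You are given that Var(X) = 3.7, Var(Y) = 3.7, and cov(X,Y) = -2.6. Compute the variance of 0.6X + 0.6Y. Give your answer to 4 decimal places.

Var(0.6X + 0.6Y) = (0.6)²·Var(X) + (0.6)²·Var(Y) + 2·(0.6)·(0.6)·cov(X,Y)
= 0.36·3.7 + 0.36·3.7 + 0.72·-2.6 = 0.792

0.7920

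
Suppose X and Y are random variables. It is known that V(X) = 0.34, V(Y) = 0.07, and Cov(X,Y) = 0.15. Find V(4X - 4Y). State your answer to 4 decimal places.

1.7600

V(4X - 4Y) = (4)²·V(X) + (-4)²·V(Y) + 2·(4)·(-4)·Cov(X,Y)
= 16·0.34 + 16·0.07 + -32·0.15 = 1.76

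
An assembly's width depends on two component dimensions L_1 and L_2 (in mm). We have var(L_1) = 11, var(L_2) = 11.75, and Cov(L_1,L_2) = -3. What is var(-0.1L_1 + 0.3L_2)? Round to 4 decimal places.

1.3475

var(-0.1L_1 + 0.3L_2) = (-0.1)²·var(L_1) + (0.3)²·var(L_2) + 2·(-0.1)·(0.3)·Cov(L_1,L_2)
= 0.01·11 + 0.09·11.75 + -0.06·-3 = 1.3475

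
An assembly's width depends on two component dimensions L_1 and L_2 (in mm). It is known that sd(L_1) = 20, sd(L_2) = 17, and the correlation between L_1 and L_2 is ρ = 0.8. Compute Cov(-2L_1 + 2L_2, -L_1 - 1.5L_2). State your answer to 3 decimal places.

Var(L_1) = (20)² = 400;  Var(L_2) = (17)² = 289
Cov(L_1,L_2) = ρ·sd(L_1)·sd(L_2) = 0.8·20·17 = 272
Cov(-2L_1 + 2L_2, -L_1 - 1.5L_2) = (-2)(-1)Var(L_1) + (2)(-1.5)Var(L_2) + [(-2)(-1.5) + (2)(-1)]Cov(L_1,L_2)
= 2·400 + -3·289 + 1·272 = 205

205.000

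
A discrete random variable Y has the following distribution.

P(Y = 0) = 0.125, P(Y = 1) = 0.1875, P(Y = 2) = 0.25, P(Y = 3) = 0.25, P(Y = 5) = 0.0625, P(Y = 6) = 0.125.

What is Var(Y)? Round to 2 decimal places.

E[Y] = (0)(0.125) + (1)(0.1875) + (2)(0.25) + (3)(0.25) + (5)(0.0625) + (6)(0.125) = 2.5
E[Y²] = (0)²(0.125) + (1)²(0.1875) + (2)²(0.25) + (3)²(0.25) + (5)²(0.0625) + (6)²(0.125) = 9.5
Var(Y) = E[Y²] − (E[Y])² = 9.5 − (2.5)² = 3.25

3.25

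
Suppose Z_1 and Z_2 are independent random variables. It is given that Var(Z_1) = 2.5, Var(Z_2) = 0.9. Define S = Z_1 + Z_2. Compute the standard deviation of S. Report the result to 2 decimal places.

By independence, Var(S) = (1)²Var(Z_1) + (1)²Var(Z_2)
= (1)²·2.5 + (1)²·0.9 = 3.4
SD(S) = √3.4 ≈ 1.84

1.84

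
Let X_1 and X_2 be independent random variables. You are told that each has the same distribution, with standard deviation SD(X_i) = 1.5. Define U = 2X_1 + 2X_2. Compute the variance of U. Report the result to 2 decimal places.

18.00

Var(X_i) = (1.5)² = 2.25
By independence, Var(U) = (2)²Var(X_1) + (2)²Var(X_2)
= (2)²·2.25 + (2)²·2.25 = 18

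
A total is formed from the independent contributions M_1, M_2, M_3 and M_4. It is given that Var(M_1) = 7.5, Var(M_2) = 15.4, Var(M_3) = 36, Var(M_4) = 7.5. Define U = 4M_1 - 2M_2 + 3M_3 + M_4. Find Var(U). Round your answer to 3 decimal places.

513.100

By independence, Var(U) = (4)²Var(M_1) + (-2)²Var(M_2) + (3)²Var(M_3) + (1)²Var(M_4)
= (4)²·7.5 + (-2)²·15.4 + (3)²·36 + (1)²·7.5 = 513.1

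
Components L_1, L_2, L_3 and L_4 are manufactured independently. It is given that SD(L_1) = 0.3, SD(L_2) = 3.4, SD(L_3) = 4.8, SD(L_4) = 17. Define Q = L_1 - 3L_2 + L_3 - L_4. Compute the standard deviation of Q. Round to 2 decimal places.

20.40

var(L_1) = 0.09, var(L_2) = 11.56, var(L_3) = 23.04, var(L_4) = 289
By independence, var(Q) = (1)²var(L_1) + (-3)²var(L_2) + (1)²var(L_3) + (-1)²var(L_4)
= (1)²·0.09 + (-3)²·11.56 + (1)²·23.04 + (-1)²·289 = 416.17
SD(Q) = √416.17 ≈ 20.40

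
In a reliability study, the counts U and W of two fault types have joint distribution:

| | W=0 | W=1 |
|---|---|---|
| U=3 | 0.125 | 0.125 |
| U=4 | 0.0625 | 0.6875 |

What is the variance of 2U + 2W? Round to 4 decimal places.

E[U] = 3.75,  E[W] = 0.8125,  E[UW] = 3.125
var(U) = 14.25 − (3.75)² = 0.1875;  var(W) = 0.8125 − (0.8125)² = 0.15234375
Cov(U,W) = 3.125 − (3.75)(0.8125) = 0.078125
var(2U + 2W) = (2)²·0.1875 + (2)²·0.15234375 + 2·(2)·(2)·0.078125 = 1.984375

1.9844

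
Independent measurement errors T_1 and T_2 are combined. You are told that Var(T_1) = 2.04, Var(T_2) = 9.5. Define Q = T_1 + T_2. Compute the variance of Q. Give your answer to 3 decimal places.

By independence, Var(Q) = (1)²Var(T_1) + (1)²Var(T_2)
= (1)²·2.04 + (1)²·9.5 = 11.54

11.540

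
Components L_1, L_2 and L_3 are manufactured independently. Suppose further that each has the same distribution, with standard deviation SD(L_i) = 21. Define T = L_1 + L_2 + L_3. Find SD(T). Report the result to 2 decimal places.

var(L_i) = (21)² = 441
By independence, var(T) = (1)²var(L_1) + (1)²var(L_2) + (1)²var(L_3)
= (1)²·441 + (1)²·441 + (1)²·441 = 1323
SD(T) = √1323 ≈ 36.37

36.37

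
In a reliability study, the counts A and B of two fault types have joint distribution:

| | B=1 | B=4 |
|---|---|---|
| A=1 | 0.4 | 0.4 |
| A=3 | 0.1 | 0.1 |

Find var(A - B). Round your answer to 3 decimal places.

E[A] = 1.4,  E[B] = 2.5,  E[AB] = 3.5
var(A) = 2.6 − (1.4)² = 0.64;  var(B) = 8.5 − (2.5)² = 2.25
Cov(A,B) = 3.5 − (1.4)(2.5) = 0
var(A - B) = (1)²·0.64 + (-1)²·2.25 + 2·(1)·(-1)·0 = 2.89

2.890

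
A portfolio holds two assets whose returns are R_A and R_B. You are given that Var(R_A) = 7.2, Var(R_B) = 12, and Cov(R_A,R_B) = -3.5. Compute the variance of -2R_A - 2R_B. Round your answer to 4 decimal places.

Var(-2R_A - 2R_B) = (-2)²·Var(R_A) + (-2)²·Var(R_B) + 2·(-2)·(-2)·Cov(R_A,R_B)
= 4·7.2 + 4·12 + 8·-3.5 = 48.8

48.8000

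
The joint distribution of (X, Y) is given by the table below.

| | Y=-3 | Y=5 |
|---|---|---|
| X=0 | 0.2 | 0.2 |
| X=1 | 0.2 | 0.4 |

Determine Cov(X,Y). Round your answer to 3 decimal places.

E[X] = 0.6,  E[Y] = 1.8
E[XY] = 1.4
Cov(X,Y) = E[XY] − E[X]E[Y] = 1.4 − (0.6)(1.8) = 0.32

0.320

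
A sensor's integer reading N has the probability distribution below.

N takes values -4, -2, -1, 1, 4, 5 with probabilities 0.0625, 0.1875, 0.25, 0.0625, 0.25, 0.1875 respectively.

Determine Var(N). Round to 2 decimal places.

E[N] = (-4)(0.0625) + (-2)(0.1875) + (-1)(0.25) + (1)(0.0625) + (4)(0.25) + (5)(0.1875) = 1.125
E[N²] = (-4)²(0.0625) + (-2)²(0.1875) + (-1)²(0.25) + (1)²(0.0625) + (4)²(0.25) + (5)²(0.1875) = 10.75
Var(N) = E[N²] − (E[N])² = 10.75 − (1.125)² = 9.484375

9.48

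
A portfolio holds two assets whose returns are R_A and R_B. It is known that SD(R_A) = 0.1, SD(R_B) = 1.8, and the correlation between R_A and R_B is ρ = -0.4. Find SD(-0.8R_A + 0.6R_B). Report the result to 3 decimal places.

1.114

Var(R_A) = (0.1)² = 0.01;  Var(R_B) = (1.8)² = 3.24
Cov(R_A,R_B) = ρ·SD(R_A)·SD(R_B) = -0.4·0.1·1.8 = -0.072
Var(-0.8R_A + 0.6R_B) = (-0.8)²·Var(R_A) + (0.6)²·Var(R_B) + 2·(-0.8)·(0.6)·Cov(R_A,R_B)
= 0.64·0.01 + 0.36·3.24 + -0.96·-0.072 = 1.24192
SD(-0.8R_A + 0.6R_B) = √1.24192 ≈ 1.114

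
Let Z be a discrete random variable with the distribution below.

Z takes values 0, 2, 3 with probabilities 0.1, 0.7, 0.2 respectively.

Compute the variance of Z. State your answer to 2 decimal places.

0.60

E[Z] = (0)(0.1) + (2)(0.7) + (3)(0.2) = 2
E[Z²] = (0)²(0.1) + (2)²(0.7) + (3)²(0.2) = 4.6
Var(Z) = E[Z²] − (E[Z])² = 4.6 − (2)² = 0.6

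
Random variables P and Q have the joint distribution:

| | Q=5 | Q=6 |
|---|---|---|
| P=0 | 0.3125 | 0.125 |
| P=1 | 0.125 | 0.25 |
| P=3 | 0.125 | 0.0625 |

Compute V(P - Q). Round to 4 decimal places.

1.3750

E[P] = 0.9375,  E[Q] = 5.4375,  E[PQ] = 5.125
V(P) = 2.0625 − (0.9375)² = 1.18359375;  V(Q) = 29.8125 − (5.4375)² = 0.24609375
Cov(P,Q) = 5.125 − (0.9375)(5.4375) = 0.02734375
V(P - Q) = (1)²·1.18359375 + (-1)²·0.24609375 + 2·(1)·(-1)·0.02734375 = 1.375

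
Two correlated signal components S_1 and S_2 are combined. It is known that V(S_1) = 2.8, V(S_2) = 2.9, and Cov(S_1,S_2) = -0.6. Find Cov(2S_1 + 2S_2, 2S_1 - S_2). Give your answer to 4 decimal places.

Cov(2S_1 + 2S_2, 2S_1 - S_2) = (2)(2)V(S_1) + (2)(-1)V(S_2) + [(2)(-1) + (2)(2)]Cov(S_1,S_2)
= 4·2.8 + -2·2.9 + 2·-0.6 = 4.2

4.2000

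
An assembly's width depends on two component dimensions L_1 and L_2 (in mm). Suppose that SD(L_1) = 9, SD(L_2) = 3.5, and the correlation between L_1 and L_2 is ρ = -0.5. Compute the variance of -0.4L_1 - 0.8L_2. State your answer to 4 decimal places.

Var(L_1) = (9)² = 81;  Var(L_2) = (3.5)² = 12.25
cov(L_1,L_2) = ρ·SD(L_1)·SD(L_2) = -0.5·9·3.5 = -15.75
Var(-0.4L_1 - 0.8L_2) = (-0.4)²·Var(L_1) + (-0.8)²·Var(L_2) + 2·(-0.4)·(-0.8)·cov(L_1,L_2)
= 0.16·81 + 0.64·12.25 + 0.64·-15.75 = 10.72

10.7200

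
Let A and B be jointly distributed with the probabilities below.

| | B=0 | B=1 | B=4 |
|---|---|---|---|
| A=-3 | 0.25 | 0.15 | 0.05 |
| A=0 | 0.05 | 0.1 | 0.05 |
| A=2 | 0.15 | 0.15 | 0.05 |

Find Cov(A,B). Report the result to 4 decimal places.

0.3000

E[A] = -0.65,  E[B] = 1
E[AB] = -0.35
Cov(A,B) = E[AB] − E[A]E[B] = -0.35 − (-0.65)(1) = 0.3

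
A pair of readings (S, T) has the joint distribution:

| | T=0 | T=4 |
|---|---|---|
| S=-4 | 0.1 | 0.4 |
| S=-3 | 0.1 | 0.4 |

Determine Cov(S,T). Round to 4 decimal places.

0.0000

E[S] = -3.5,  E[T] = 3.2
E[ST] = -11.2
Cov(S,T) = E[ST] − E[S]E[T] = -11.2 − (-3.5)(3.2) = 0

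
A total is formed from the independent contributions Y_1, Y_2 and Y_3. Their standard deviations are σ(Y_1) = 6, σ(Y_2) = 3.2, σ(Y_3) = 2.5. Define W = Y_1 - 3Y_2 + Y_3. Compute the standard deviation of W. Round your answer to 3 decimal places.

var(Y_1) = 36, var(Y_2) = 10.24, var(Y_3) = 6.25
By independence, var(W) = (1)²var(Y_1) + (-3)²var(Y_2) + (1)²var(Y_3)
= (1)²·36 + (-3)²·10.24 + (1)²·6.25 = 134.41
σ(W) = √134.41 ≈ 11.594

11.594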